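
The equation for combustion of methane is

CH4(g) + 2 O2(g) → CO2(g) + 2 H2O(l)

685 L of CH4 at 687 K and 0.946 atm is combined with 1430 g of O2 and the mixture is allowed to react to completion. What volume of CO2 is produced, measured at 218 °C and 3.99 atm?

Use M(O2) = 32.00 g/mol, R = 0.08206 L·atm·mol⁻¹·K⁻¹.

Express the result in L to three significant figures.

116 L

n(CH4) = PV/RT = (0.946 × 685) / (0.08206 × 687) = 11.49 mol
n(O2) = 1430 / 32.00 = 44.69 mol
For 11.49 mol CH4, stoichiometry requires (2/1) × 11.49 = 22.98 mol O2; 44.69 mol is available, so CH4 is limiting.
n(CO2) = (1/1) × 11.49 = 11.49 mol
V(CO2) = nRT/P = 11.49 × 0.08206 × 491.15 / 3.99 = 116.1 L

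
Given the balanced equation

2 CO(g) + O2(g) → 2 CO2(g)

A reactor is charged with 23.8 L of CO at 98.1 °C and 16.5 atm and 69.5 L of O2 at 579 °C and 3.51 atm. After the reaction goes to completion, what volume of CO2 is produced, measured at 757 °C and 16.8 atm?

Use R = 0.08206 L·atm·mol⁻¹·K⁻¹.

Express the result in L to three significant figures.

n(CO) = PV/RT = (16.5 × 23.8) / (0.08206 × 371.25) = 12.89 mol
n(O2) = PV/RT = (3.51 × 69.5) / (0.08206 × 852.15) = 3.489 mol
For 12.89 mol CO, stoichiometry requires (1/2) × 12.89 = 6.445 mol O2; 3.489 mol is available, so O2 is limiting.
n(CO2) = (2/1) × 3.489 = 6.978 mol
V(CO2) = nRT/P = 6.978 × 0.08206 × 1030.15 / 16.8 = 35.11 L

35.1 L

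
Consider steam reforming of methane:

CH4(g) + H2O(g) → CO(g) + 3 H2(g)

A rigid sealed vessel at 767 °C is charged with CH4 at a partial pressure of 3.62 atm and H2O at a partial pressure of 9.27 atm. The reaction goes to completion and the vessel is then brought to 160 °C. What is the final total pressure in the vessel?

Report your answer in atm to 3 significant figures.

With V and T fixed, P_i ∝ n_i, so the mole ratios apply directly to partial pressures at 767 °C.
P(H2O) required for 3.62 atm of CH4 = (1/1) × 3.62 = 3.620 atm; available 9.27 atm, so CH4 is limiting.
P(H2O) remaining = 9.27 − (1/1) × 3.62 = 5.650 atm
P(gaseous products) = (1+3)/1 × 3.62 = 14.48 atm
P_total at 767 °C = 5.650 + 14.48 = 20.13 atm
Scaling to 160 °C: P = 20.13 × 433.15/1040.15 = 8.383 atm

8.38 atm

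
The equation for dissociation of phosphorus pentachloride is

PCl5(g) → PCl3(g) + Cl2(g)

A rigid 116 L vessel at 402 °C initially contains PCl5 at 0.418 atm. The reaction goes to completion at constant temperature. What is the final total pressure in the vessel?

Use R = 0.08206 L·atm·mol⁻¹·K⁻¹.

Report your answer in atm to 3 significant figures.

0.836 atm

At constant T and V, P ∝ n(gas): 1 mol gas → 2 mol gas.
P_final = (2/1) × 0.418 = 0.8360 atm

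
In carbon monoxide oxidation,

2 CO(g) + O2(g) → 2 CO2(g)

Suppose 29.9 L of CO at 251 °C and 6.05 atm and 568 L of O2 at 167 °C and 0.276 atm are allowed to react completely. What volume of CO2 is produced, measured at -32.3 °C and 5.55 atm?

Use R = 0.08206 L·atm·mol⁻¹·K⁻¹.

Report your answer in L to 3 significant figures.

n(CO) = PV/RT = (6.05 × 29.9) / (0.08206 × 524.15) = 4.206 mol
n(O2) = PV/RT = (0.276 × 568) / (0.08206 × 440.15) = 4.340 mol
For 4.206 mol CO, stoichiometry requires (1/2) × 4.206 = 2.103 mol O2; 4.340 mol is available, so CO is limiting.
n(CO2) = (2/2) × 4.206 = 4.206 mol
V(CO2) = nRT/P = 4.206 × 0.08206 × 240.85 / 5.55 = 14.98 L

15.0 L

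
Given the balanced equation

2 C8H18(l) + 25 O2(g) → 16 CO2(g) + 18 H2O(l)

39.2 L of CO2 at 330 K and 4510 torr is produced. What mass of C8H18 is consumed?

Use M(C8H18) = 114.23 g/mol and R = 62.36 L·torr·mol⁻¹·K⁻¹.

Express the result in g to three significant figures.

123 g

n(CO2) = PV/RT = (4510 × 39.2) / (62.36 × 330) = 8.591 mol
n(C8H18) = (2/16) × 8.591 = 1.074 mol
m(C8H18) = 1.074 × 114.23 = 122.7 g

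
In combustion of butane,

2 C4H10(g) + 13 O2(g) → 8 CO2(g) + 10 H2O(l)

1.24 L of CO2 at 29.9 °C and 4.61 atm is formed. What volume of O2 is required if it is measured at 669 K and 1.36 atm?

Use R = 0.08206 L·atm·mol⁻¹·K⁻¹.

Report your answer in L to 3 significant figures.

15.1 L

n(CO2) = PV/RT = (4.61 × 1.24) / (0.08206 × 303.05) = 0.2299 mol
n(O2) = (13/8) × 0.2299 = 0.3736 mol
V = nRT/P = 0.3736 × 0.08206 × 669 / 1.36 = 15.08 L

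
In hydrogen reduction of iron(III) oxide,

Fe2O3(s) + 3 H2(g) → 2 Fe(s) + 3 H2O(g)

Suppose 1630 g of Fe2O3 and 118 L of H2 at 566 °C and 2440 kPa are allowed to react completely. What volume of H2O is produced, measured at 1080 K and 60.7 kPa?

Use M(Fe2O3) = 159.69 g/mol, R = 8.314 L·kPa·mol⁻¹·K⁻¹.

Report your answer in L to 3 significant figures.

4530 L

n(Fe2O3) = 1630 / 159.69 = 10.21 mol
n(H2) = PV/RT = (2440 × 118) / (8.314 × 839.15) = 41.27 mol
For 10.21 mol Fe2O3, stoichiometry requires (3/1) × 10.21 = 30.63 mol H2; 41.27 mol is available, so Fe2O3 is limiting.
n(H2O) = (3/1) × 10.21 = 30.63 mol
V(H2O) = nRT/P = 30.63 × 8.314 × 1080 / 60.7 = 4531 L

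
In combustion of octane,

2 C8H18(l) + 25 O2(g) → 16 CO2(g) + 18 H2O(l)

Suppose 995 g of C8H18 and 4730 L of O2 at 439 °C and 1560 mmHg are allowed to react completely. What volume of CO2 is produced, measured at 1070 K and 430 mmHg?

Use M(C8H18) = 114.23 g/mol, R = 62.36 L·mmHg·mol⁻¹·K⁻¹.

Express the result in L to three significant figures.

n(C8H18) = 995 / 114.23 = 8.710 mol
n(O2) = PV/RT = (1560 × 4730) / (62.36 × 712.15) = 166.2 mol
For 8.710 mol C8H18, stoichiometry requires (25/2) × 8.710 = 108.9 mol O2; 166.2 mol is available, so C8H18 is limiting.
n(CO2) = (16/2) × 8.710 = 69.68 mol
V(CO2) = nRT/P = 69.68 × 62.36 × 1070 / 430 = 10810 L

10800 L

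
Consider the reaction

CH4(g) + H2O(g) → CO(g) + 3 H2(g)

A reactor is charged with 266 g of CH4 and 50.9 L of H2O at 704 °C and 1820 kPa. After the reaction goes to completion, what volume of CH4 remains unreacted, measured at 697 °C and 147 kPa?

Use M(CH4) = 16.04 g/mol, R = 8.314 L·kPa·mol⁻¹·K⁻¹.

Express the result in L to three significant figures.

284 L

n(CH4) = 266 / 16.04 = 16.58 mol
n(H2O) = PV/RT = (1820 × 50.9) / (8.314 × 977.15) = 11.40 mol
For 16.58 mol CH4, stoichiometry requires (1/1) × 16.58 = 16.58 mol H2O; 11.40 mol is available, so H2O is limiting.
n(CH4) consumed = (1/1) × 11.40 = 11.40 mol; remaining = 16.58 − 11.40 = 5.180 mol
V(CH4) = nRT/P = 5.180 × 8.314 × 970.15 / 147 = 284.2 L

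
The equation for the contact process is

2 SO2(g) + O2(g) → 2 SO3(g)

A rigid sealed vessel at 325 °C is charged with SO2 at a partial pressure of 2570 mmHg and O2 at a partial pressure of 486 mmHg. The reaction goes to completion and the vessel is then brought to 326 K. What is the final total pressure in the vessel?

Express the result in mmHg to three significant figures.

1400 mmHg

Because the vessel is rigid and T is held at 325 °C, work the stoichiometry in partial pressures (P_i = n_iRT/V).
P(O2) required for 2570 mmHg of SO2 = (1/2) × 2570 = 1285 mmHg; available 486 mmHg, so O2 is limiting.
P(SO2) remaining = 2570 − (2/1) × 486 = 1598 mmHg
P(gaseous products) = (2)/1 × 486 = 972.0 mmHg
P_total at 325 °C = 1598 + 972.0 = 2570 mmHg
Scaling to 326 K: P = 2570 × 326/598.15 = 1401 mmHg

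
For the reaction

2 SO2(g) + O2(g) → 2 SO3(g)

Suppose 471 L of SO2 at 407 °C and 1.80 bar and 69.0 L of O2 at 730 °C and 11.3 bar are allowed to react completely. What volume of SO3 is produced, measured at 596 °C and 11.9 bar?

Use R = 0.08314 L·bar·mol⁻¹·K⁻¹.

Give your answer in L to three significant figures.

n(SO2) = PV/RT = (1.80 × 471) / (0.08314 × 680.15) = 14.99 mol
n(O2) = PV/RT = (11.3 × 69.0) / (0.08314 × 1003.15) = 9.349 mol
For 14.99 mol SO2, stoichiometry requires (1/2) × 14.99 = 7.495 mol O2; 9.349 mol is available, so SO2 is limiting.
n(SO3) = (2/2) × 14.99 = 14.99 mol
V(SO3) = nRT/P = 14.99 × 0.08314 × 869.15 / 11.9 = 91.02 L

91.0 L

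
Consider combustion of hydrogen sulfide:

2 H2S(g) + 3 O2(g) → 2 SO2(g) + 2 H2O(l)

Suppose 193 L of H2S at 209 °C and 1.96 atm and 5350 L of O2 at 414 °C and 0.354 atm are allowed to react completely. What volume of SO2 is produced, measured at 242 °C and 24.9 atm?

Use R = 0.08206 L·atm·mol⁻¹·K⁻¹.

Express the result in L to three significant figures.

16.2 L

n(H2S) = PV/RT = (1.96 × 193) / (0.08206 × 482.15) = 9.561 mol
n(O2) = PV/RT = (0.354 × 5350) / (0.08206 × 687.15) = 33.59 mol
For 9.561 mol H2S, stoichiometry requires (3/2) × 9.561 = 14.34 mol O2; 33.59 mol is available, so H2S is limiting.
n(SO2) = (2/2) × 9.561 = 9.561 mol
V(SO2) = nRT/P = 9.561 × 0.08206 × 515.15 / 24.9 = 16.23 L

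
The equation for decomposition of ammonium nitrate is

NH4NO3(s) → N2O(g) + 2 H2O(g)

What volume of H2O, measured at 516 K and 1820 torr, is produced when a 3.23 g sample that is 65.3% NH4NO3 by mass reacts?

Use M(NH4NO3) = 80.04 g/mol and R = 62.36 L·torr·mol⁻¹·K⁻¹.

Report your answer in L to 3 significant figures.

0.932 L

mass of NH4NO3 = 3.23 × 65.3/100 = 2.109 g
n(NH4NO3) = 2.109 / 80.04 = 0.02635 mol
n(H2O) = (2/1) × 0.02635 = 0.05270 mol
V = nRT/P = 0.05270 × 62.36 × 516 / 1820 = 0.9317 L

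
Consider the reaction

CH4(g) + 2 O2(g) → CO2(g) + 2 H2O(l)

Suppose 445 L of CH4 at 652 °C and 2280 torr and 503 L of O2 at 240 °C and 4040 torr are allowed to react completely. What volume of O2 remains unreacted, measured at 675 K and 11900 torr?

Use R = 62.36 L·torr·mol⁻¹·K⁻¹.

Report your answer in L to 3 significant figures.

n(CH4) = PV/RT = (2280 × 445) / (62.36 × 925.15) = 17.59 mol
n(O2) = PV/RT = (4040 × 503) / (62.36 × 513.15) = 63.50 mol
For 17.59 mol CH4, stoichiometry requires (2/1) × 17.59 = 35.18 mol O2; 63.50 mol is available, so CH4 is limiting.
n(O2) consumed = (2/1) × 17.59 = 35.18 mol; remaining = 63.50 − 35.18 = 28.32 mol
V(O2) = nRT/P = 28.32 × 62.36 × 675 / 11900 = 100.2 L

100 L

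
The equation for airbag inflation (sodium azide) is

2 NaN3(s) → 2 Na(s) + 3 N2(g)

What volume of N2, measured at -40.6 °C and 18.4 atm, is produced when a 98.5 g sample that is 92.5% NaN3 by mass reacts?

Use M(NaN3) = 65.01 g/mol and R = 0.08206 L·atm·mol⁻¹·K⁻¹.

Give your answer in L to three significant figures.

2.18 L

mass of NaN3 = 98.5 × 92.5/100 = 91.11 g
n(NaN3) = 91.11 / 65.01 = 1.401 mol
n(N2) = (3/2) × 1.401 = 2.102 mol
V = nRT/P = 2.102 × 0.08206 × 232.55 / 18.4 = 2.180 L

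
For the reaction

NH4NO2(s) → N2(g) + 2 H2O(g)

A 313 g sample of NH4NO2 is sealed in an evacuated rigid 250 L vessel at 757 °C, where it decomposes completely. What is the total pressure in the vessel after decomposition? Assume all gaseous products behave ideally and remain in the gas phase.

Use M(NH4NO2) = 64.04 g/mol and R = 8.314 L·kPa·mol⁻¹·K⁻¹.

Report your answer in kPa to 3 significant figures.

502 kPa

n(NH4NO2) = 313 / 64.04 = 4.888 mol
n(gas produced) = (3/1) × 4.888 = 14.66 mol
P = nRT/V = 14.66 × 8.314 × 1030.15 / 250 = 502.2 kPa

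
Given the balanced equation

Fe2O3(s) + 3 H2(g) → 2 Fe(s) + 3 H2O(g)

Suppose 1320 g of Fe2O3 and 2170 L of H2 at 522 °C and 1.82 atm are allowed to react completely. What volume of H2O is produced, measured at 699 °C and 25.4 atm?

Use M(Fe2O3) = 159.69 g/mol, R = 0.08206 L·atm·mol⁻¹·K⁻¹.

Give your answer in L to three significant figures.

n(Fe2O3) = 1320 / 159.69 = 8.266 mol
n(H2) = PV/RT = (1.82 × 2170) / (0.08206 × 795.15) = 60.53 mol
For 8.266 mol Fe2O3, stoichiometry requires (3/1) × 8.266 = 24.80 mol H2; 60.53 mol is available, so Fe2O3 is limiting.
n(H2O) = (3/1) × 8.266 = 24.80 mol
V(H2O) = nRT/P = 24.80 × 0.08206 × 972.15 / 25.4 = 77.89 L

77.9 L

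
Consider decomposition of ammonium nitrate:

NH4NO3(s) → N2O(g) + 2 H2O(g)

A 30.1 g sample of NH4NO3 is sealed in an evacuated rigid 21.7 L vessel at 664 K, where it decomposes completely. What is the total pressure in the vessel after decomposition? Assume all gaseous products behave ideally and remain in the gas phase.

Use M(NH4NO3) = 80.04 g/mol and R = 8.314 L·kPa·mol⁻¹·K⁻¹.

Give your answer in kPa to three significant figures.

287 kPa

n(NH4NO3) = 30.1 / 80.04 = 0.3761 mol
n(gas produced) = (3/1) × 0.3761 = 1.128 mol
P = nRT/V = 1.128 × 8.314 × 664 / 21.7 = 287.0 kPa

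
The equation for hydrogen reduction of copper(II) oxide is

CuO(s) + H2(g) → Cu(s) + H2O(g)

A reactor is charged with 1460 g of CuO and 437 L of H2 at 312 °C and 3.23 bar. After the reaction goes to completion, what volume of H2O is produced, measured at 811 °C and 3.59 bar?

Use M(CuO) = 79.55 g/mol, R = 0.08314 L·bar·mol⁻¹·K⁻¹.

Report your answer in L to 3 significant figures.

461 L

n(CuO) = 1460 / 79.55 = 18.35 mol
n(H2) = PV/RT = (3.23 × 437) / (0.08314 × 585.15) = 29.01 mol
For 18.35 mol CuO, stoichiometry requires (1/1) × 18.35 = 18.35 mol H2; 29.01 mol is available, so CuO is limiting.
n(H2O) = (1/1) × 18.35 = 18.35 mol
V(H2O) = nRT/P = 18.35 × 0.08314 × 1084.15 / 3.59 = 460.7 L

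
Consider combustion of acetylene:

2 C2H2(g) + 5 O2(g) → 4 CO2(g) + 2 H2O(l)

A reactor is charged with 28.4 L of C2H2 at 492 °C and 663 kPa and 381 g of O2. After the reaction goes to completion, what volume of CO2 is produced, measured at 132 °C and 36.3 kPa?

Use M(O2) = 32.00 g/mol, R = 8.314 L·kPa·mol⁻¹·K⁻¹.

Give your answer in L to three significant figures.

n(C2H2) = PV/RT = (663 × 28.4) / (8.314 × 765.15) = 2.960 mol
n(O2) = 381 / 32.00 = 11.91 mol
For 2.960 mol C2H2, stoichiometry requires (5/2) × 2.960 = 7.400 mol O2; 11.91 mol is available, so C2H2 is limiting.
n(CO2) = (4/2) × 2.960 = 5.920 mol
V(CO2) = nRT/P = 5.920 × 8.314 × 405.15 / 36.3 = 549.3 L

549 L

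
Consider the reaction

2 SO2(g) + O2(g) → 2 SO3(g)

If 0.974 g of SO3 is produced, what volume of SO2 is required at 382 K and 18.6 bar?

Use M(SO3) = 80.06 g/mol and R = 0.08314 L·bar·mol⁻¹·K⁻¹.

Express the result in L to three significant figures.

0.0208 L

n(SO3) = 0.9740 / 80.06 = 0.01217 mol
n(SO2) = (2/2) × 0.01217 = 0.01217 mol
V = nRT/P = 0.01217 × 0.08314 × 382 / 18.6 = 0.02078 L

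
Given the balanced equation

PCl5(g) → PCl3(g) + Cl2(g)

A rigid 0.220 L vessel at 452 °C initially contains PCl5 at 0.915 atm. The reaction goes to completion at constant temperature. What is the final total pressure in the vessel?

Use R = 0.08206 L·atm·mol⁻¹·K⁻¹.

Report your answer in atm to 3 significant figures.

1.83 atm

Since T and V are fixed, P_final/P_initial = n_final/n_initial = 2/1.
P_final = (2/1) × 0.915 = 1.830 atm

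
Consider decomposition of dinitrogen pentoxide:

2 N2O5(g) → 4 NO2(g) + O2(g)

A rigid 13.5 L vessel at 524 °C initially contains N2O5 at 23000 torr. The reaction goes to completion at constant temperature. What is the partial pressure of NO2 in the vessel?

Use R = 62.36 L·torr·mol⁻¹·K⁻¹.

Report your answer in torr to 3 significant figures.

n(N2O5)₀ = PV/RT = (23000 × 13.5) / (62.36 × 797.15) = 6.246 mol
n(NO2) = (4/2) × 6.246 = 12.49 mol
P(NO2) = nRT/V = 12.49 × 62.36 × 797.15 / 13.5 = 45990 torr

46000 torr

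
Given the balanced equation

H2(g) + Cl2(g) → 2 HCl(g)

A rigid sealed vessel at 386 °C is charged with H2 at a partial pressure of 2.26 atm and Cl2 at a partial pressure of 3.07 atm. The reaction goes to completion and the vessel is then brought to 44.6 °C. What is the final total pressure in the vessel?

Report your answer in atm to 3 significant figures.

With V and T fixed, P_i ∝ n_i, so the mole ratios apply directly to partial pressures at 386 °C.
P(Cl2) required for 2.26 atm of H2 = (1/1) × 2.26 = 2.260 atm; available 3.07 atm, so H2 is limiting.
P(Cl2) remaining = 3.07 − (1/1) × 2.26 = 0.8100 atm
P(gaseous products) = (2)/1 × 2.26 = 4.520 atm
P_total at 386 °C = 0.8100 + 4.520 = 5.330 atm
Scaling to 44.6 °C: P = 5.330 × 317.75/659.15 = 2.569 atm

2.57 atm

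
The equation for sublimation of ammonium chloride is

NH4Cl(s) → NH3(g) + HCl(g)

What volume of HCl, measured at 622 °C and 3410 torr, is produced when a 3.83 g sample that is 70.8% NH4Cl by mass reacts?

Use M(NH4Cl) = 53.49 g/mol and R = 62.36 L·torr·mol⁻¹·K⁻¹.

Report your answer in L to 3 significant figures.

mass of NH4Cl = 3.83 × 70.8/100 = 2.712 g
n(NH4Cl) = 2.712 / 53.49 = 0.05070 mol
n(HCl) = (1/1) × 0.05070 = 0.05070 mol
V = nRT/P = 0.05070 × 62.36 × 895.15 / 3410 = 0.8300 L

0.830 L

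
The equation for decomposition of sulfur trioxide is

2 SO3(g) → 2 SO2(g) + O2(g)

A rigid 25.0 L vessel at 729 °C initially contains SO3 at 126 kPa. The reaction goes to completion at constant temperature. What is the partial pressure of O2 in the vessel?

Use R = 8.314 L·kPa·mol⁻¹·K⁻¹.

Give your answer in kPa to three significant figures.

n(SO3)₀ = PV/RT = (126 × 25.0) / (8.314 × 1002.15) = 0.3781 mol
n(O2) = (1/2) × 0.3781 = 0.1890 mol
P(O2) = nRT/V = 0.1890 × 8.314 × 1002.15 / 25.0 = 62.99 kPa

63.0 kPa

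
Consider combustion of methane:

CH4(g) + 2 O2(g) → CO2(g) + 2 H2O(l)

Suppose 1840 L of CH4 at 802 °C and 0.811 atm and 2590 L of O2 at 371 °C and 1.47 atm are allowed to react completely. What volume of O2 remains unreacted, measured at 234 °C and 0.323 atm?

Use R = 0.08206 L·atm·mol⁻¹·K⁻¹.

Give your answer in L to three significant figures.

n(CH4) = PV/RT = (0.811 × 1840) / (0.08206 × 1075.15) = 16.91 mol
n(O2) = PV/RT = (1.47 × 2590) / (0.08206 × 644.15) = 72.03 mol
For 16.91 mol CH4, stoichiometry requires (2/1) × 16.91 = 33.82 mol O2; 72.03 mol is available, so CH4 is limiting.
n(O2) consumed = (2/1) × 16.91 = 33.82 mol; remaining = 72.03 − 33.82 = 38.21 mol
V(O2) = nRT/P = 38.21 × 0.08206 × 507.15 / 0.323 = 4923 L

4920 L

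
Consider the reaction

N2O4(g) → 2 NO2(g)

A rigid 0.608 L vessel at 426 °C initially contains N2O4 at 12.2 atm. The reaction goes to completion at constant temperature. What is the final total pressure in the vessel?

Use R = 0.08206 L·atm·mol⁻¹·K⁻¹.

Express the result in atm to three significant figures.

Since T and V are fixed, P_final/P_initial = n_final/n_initial = 2/1.
P_final = (2/1) × 12.2 = 24.40 atm

24.4 atm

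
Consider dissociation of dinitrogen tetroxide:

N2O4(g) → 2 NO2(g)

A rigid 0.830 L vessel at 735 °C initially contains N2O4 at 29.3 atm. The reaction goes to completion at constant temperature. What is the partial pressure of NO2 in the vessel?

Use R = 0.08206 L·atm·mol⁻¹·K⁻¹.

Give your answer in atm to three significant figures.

58.6 atm

n(N2O4)₀ = PV/RT = (29.3 × 0.830) / (0.08206 × 1008.15) = 0.2940 mol
n(NO2) = (2/1) × 0.2940 = 0.5880 mol
P(NO2) = nRT/V = 0.5880 × 0.08206 × 1008.15 / 0.830 = 58.61 atm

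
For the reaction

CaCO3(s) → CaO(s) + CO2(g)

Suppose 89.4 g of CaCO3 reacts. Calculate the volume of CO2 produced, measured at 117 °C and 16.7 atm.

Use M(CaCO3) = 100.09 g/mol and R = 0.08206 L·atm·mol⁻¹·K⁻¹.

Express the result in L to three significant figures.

n(CaCO3) = 89.40 / 100.09 = 0.8932 mol
n(CO2) = (1/1) × 0.8932 = 0.8932 mol
V = nRT/P = 0.8932 × 0.08206 × 390.15 / 16.7 = 1.712 L

1.71 L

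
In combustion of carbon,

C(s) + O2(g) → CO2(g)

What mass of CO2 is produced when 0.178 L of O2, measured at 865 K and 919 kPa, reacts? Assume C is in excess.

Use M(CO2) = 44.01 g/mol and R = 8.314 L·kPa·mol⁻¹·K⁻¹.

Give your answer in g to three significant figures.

n(O2) = PV/RT = (919 × 0.178) / (8.314 × 865) = 0.02275 mol
n(CO2) = (1/1) × 0.02275 = 0.02275 mol
m(CO2) = 0.02275 × 44.01 = 1.001 g

1.00 g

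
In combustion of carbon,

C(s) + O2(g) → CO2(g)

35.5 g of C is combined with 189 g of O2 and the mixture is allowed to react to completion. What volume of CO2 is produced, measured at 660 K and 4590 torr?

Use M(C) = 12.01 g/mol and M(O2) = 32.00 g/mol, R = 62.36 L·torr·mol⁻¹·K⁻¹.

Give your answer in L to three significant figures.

n(C) = 35.5 / 12.01 = 2.956 mol
n(O2) = 189 / 32.00 = 5.906 mol
For 2.956 mol C, stoichiometry requires (1/1) × 2.956 = 2.956 mol O2; 5.906 mol is available, so C is limiting.
n(CO2) = (1/1) × 2.956 = 2.956 mol
V(CO2) = nRT/P = 2.956 × 62.36 × 660 / 4590 = 26.51 L

26.5 L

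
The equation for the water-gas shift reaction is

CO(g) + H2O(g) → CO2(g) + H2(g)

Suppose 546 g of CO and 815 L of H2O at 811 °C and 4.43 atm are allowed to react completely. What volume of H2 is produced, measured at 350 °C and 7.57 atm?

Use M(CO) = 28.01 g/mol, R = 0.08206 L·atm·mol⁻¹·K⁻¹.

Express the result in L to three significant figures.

n(CO) = 546 / 28.01 = 19.49 mol
n(H2O) = PV/RT = (4.43 × 815) / (0.08206 × 1084.15) = 40.58 mol
For 19.49 mol CO, stoichiometry requires (1/1) × 19.49 = 19.49 mol H2O; 40.58 mol is available, so CO is limiting.
n(H2) = (1/1) × 19.49 = 19.49 mol
V(H2) = nRT/P = 19.49 × 0.08206 × 623.15 / 7.57 = 131.7 L

132 L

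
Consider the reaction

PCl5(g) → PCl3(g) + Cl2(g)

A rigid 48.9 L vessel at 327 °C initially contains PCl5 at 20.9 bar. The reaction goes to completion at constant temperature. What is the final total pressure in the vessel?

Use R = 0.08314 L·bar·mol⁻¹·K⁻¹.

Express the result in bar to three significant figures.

Rigid vessel, constant T ⇒ P scales with total gas moles (1 → 2).
P_final = (2/1) × 20.9 = 41.80 bar

41.8 bar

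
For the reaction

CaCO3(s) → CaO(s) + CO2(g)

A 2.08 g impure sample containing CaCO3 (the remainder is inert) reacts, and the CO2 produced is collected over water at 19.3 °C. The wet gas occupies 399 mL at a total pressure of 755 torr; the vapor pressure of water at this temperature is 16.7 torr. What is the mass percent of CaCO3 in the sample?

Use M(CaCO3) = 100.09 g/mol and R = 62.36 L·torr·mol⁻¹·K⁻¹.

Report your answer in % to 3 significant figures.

P(CO2) = 755 − 16.7 = 738.3 torr
n(CO2) = PV/RT = (738.3 × 0.3990) / (62.36 × 292.45) = 0.01615 mol
n(CaCO3) = (1/1) × 0.01615 = 0.01615 mol
m(CaCO3) = 0.01615 × 100.09 = 1.616 g
%CaCO3 = 1.616 / 2.08 × 100 = 77.69%

77.7 %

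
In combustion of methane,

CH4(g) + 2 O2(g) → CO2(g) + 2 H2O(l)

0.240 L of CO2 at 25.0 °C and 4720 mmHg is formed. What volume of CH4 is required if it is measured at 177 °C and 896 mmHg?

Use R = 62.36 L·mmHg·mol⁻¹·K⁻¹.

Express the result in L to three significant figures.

1.91 L

n(CO2) = PV/RT = (4720 × 0.240) / (62.36 × 298.15) = 0.06093 mol
n(CH4) = (1/1) × 0.06093 = 0.06093 mol
V = nRT/P = 0.06093 × 62.36 × 450.15 / 896 = 1.909 L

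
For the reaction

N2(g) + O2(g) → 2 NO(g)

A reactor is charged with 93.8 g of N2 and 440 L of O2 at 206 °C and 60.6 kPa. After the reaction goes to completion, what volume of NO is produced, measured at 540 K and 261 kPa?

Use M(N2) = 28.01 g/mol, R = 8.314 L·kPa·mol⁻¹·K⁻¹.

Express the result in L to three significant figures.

115 L

n(N2) = 93.8 / 28.01 = 3.349 mol
n(O2) = PV/RT = (60.6 × 440) / (8.314 × 479.15) = 6.693 mol
For 3.349 mol N2, stoichiometry requires (1/1) × 3.349 = 3.349 mol O2; 6.693 mol is available, so N2 is limiting.
n(NO) = (2/1) × 3.349 = 6.698 mol
V(NO) = nRT/P = 6.698 × 8.314 × 540 / 261 = 115.2 L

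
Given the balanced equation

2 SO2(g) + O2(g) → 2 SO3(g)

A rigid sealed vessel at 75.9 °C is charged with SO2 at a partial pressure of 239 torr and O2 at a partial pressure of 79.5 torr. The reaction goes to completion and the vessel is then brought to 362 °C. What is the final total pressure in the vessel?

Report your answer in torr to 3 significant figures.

With V and T fixed, P_i ∝ n_i, so the mole ratios apply directly to partial pressures at 75.9 °C.
P(O2) required for 239 torr of SO2 = (1/2) × 239 = 119.5 torr; available 79.5 torr, so O2 is limiting.
P(SO2) remaining = 239 − (2/1) × 79.5 = 80.00 torr
P(gaseous products) = (2)/1 × 79.5 = 159.0 torr
P_total at 75.9 °C = 80.00 + 159.0 = 239.0 torr
Scaling to 362 °C: P = 239.0 × 635.15/349.05 = 434.9 torr

435 torr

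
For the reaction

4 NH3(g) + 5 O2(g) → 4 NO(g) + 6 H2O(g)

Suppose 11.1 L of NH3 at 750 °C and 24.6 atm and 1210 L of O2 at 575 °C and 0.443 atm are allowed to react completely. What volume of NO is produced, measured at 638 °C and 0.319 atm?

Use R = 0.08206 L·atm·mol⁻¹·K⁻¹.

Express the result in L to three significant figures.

762 L

n(NH3) = PV/RT = (24.6 × 11.1) / (0.08206 × 1023.15) = 3.252 mol
n(O2) = PV/RT = (0.443 × 1210) / (0.08206 × 848.15) = 7.702 mol
For 3.252 mol NH3, stoichiometry requires (5/4) × 3.252 = 4.065 mol O2; 7.702 mol is available, so NH3 is limiting.
n(NO) = (4/4) × 3.252 = 3.252 mol
V(NO) = nRT/P = 3.252 × 0.08206 × 911.15 / 0.319 = 762.2 L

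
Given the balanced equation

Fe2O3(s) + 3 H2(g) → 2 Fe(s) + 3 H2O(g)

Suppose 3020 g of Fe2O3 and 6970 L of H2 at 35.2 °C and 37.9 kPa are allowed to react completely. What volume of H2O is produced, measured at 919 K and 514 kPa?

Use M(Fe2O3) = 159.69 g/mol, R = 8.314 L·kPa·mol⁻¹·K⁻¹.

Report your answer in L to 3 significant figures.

n(Fe2O3) = 3020 / 159.69 = 18.91 mol
n(H2) = PV/RT = (37.9 × 6970) / (8.314 × 308.35) = 103.0 mol
For 18.91 mol Fe2O3, stoichiometry requires (3/1) × 18.91 = 56.73 mol H2; 103.0 mol is available, so Fe2O3 is limiting.
n(H2O) = (3/1) × 18.91 = 56.73 mol
V(H2O) = nRT/P = 56.73 × 8.314 × 919 / 514 = 843.3 L

843 L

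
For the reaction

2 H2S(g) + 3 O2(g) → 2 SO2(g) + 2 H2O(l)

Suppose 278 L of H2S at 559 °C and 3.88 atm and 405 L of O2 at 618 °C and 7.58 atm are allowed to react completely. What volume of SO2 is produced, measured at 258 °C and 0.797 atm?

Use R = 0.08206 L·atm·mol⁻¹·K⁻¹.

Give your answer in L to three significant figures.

864 L

n(H2S) = PV/RT = (3.88 × 278) / (0.08206 × 832.15) = 15.80 mol
n(O2) = PV/RT = (7.58 × 405) / (0.08206 × 891.15) = 41.98 mol
For 15.80 mol H2S, stoichiometry requires (3/2) × 15.80 = 23.70 mol O2; 41.98 mol is available, so H2S is limiting.
n(SO2) = (2/2) × 15.80 = 15.80 mol
V(SO2) = nRT/P = 15.80 × 0.08206 × 531.15 / 0.797 = 864.1 L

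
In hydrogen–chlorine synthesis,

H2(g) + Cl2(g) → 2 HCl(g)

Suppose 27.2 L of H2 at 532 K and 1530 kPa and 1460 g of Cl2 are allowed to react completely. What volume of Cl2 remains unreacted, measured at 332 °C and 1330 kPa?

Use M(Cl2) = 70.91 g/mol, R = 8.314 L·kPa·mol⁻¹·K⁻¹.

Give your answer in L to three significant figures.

n(H2) = PV/RT = (1530 × 27.2) / (8.314 × 532) = 9.409 mol
n(Cl2) = 1460 / 70.91 = 20.59 mol
For 9.409 mol H2, stoichiometry requires (1/1) × 9.409 = 9.409 mol Cl2; 20.59 mol is available, so H2 is limiting.
n(Cl2) consumed = (1/1) × 9.409 = 9.409 mol; remaining = 20.59 − 9.409 = 11.18 mol
V(Cl2) = nRT/P = 11.18 × 8.314 × 605.15 / 1330 = 42.29 L

42.3 L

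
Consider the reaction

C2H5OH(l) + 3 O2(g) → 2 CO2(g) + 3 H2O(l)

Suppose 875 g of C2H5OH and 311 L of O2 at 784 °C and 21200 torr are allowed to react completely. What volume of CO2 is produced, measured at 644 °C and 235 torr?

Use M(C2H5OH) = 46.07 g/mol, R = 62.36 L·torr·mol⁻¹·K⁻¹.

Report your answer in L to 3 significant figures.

n(C2H5OH) = 875 / 46.07 = 18.99 mol
n(O2) = PV/RT = (21200 × 311) / (62.36 × 1057.15) = 100.0 mol
For 18.99 mol C2H5OH, stoichiometry requires (3/1) × 18.99 = 56.97 mol O2; 100.0 mol is available, so C2H5OH is limiting.
n(CO2) = (2/1) × 18.99 = 37.98 mol
V(CO2) = nRT/P = 37.98 × 62.36 × 917.15 / 235 = 9243 L

9240 L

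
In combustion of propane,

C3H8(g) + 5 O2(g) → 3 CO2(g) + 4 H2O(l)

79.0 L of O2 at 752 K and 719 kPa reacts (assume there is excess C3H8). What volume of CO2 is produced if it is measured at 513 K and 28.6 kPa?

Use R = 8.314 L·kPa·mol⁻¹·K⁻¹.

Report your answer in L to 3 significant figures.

813 L

n(O2) = PV/RT = (719 × 79.0) / (8.314 × 752) = 9.085 mol
n(CO2) = (3/5) × 9.085 = 5.451 mol
V = nRT/P = 5.451 × 8.314 × 513 / 28.6 = 812.9 L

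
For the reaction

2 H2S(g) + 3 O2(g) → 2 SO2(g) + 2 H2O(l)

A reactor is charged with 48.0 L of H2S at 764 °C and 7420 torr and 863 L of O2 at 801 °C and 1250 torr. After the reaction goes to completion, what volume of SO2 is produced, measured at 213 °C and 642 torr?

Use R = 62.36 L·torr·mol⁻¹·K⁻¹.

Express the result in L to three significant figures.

260 L

n(H2S) = PV/RT = (7420 × 48.0) / (62.36 × 1037.15) = 5.507 mol
n(O2) = PV/RT = (1250 × 863) / (62.36 × 1074.15) = 16.10 mol
For 5.507 mol H2S, stoichiometry requires (3/2) × 5.507 = 8.261 mol O2; 16.10 mol is available, so H2S is limiting.
n(SO2) = (2/2) × 5.507 = 5.507 mol
V(SO2) = nRT/P = 5.507 × 62.36 × 486.15 / 642 = 260.0 L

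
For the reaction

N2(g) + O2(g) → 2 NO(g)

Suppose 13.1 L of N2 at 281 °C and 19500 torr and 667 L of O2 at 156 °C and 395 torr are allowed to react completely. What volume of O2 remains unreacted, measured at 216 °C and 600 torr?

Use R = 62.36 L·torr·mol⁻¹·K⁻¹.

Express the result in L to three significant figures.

n(N2) = PV/RT = (19500 × 13.1) / (62.36 × 554.15) = 7.392 mol
n(O2) = PV/RT = (395 × 667) / (62.36 × 429.15) = 9.845 mol
For 7.392 mol N2, stoichiometry requires (1/1) × 7.392 = 7.392 mol O2; 9.845 mol is available, so N2 is limiting.
n(O2) consumed = (1/1) × 7.392 = 7.392 mol; remaining = 9.845 − 7.392 = 2.453 mol
V(O2) = nRT/P = 2.453 × 62.36 × 489.15 / 600 = 124.7 L

125 L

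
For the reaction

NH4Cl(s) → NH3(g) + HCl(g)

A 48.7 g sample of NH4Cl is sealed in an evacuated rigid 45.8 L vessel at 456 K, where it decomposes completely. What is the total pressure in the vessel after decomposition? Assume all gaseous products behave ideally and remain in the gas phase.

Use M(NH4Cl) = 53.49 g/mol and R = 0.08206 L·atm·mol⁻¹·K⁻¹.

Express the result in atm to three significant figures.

1.49 atm

n(NH4Cl) = 48.7 / 53.49 = 0.9105 mol
n(gas produced) = (2/1) × 0.9105 = 1.821 mol
P = nRT/V = 1.821 × 0.08206 × 456 / 45.8 = 1.488 atm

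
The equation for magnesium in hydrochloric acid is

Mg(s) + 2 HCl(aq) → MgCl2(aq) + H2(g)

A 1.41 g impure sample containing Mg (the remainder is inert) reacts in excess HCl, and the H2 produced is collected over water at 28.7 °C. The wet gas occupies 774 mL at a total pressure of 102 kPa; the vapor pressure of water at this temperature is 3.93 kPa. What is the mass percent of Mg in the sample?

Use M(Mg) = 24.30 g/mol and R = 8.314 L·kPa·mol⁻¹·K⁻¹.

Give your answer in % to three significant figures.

52.1 %

P(H2) = 102 − 3.93 = 98.07 kPa
n(H2) = PV/RT = (98.07 × 0.7740) / (8.314 × 301.85) = 0.03025 mol
n(Mg) = (1/1) × 0.03025 = 0.03025 mol
m(Mg) = 0.03025 × 24.30 = 0.7351 g
%Mg = 0.7351 / 1.41 × 100 = 52.13%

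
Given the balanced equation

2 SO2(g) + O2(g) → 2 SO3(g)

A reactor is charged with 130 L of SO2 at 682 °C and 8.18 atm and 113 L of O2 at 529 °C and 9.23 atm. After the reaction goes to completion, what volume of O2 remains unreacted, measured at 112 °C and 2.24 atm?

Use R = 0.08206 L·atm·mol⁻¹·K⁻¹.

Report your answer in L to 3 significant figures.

128 L

n(SO2) = PV/RT = (8.18 × 130) / (0.08206 × 955.15) = 13.57 mol
n(O2) = PV/RT = (9.23 × 113) / (0.08206 × 802.15) = 15.85 mol
For 13.57 mol SO2, stoichiometry requires (1/2) × 13.57 = 6.785 mol O2; 15.85 mol is available, so SO2 is limiting.
n(O2) consumed = (1/2) × 13.57 = 6.785 mol; remaining = 15.85 − 6.785 = 9.065 mol
V(O2) = nRT/P = 9.065 × 0.08206 × 385.15 / 2.24 = 127.9 L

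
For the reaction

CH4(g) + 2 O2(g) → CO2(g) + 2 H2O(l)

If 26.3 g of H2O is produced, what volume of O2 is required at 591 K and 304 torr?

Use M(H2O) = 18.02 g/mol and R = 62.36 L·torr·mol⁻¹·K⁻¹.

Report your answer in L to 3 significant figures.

n(H2O) = 26.30 / 18.02 = 1.459 mol
n(O2) = (2/2) × 1.459 = 1.459 mol
V = nRT/P = 1.459 × 62.36 × 591 / 304 = 176.9 L

177 L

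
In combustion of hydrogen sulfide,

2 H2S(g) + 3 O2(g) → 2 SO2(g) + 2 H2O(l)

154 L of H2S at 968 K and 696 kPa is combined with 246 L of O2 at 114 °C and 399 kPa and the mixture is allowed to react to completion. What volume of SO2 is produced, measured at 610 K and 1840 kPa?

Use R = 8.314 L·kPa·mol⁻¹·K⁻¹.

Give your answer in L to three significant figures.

36.7 L

n(H2S) = PV/RT = (696 × 154) / (8.314 × 968) = 13.32 mol
n(O2) = PV/RT = (399 × 246) / (8.314 × 387.15) = 30.49 mol
For 13.32 mol H2S, stoichiometry requires (3/2) × 13.32 = 19.98 mol O2; 30.49 mol is available, so H2S is limiting.
n(SO2) = (2/2) × 13.32 = 13.32 mol
V(SO2) = nRT/P = 13.32 × 8.314 × 610 / 1840 = 36.71 L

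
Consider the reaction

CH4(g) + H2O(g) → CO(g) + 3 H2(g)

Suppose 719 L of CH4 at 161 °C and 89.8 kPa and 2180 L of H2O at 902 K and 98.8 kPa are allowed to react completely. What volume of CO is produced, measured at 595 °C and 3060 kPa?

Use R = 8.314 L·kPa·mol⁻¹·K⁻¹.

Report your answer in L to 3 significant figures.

42.2 L

n(CH4) = PV/RT = (89.8 × 719) / (8.314 × 434.15) = 17.89 mol
n(H2O) = PV/RT = (98.8 × 2180) / (8.314 × 902) = 28.72 mol
For 17.89 mol CH4, stoichiometry requires (1/1) × 17.89 = 17.89 mol H2O; 28.72 mol is available, so CH4 is limiting.
n(CO) = (1/1) × 17.89 = 17.89 mol
V(CO) = nRT/P = 17.89 × 8.314 × 868.15 / 3060 = 42.20 L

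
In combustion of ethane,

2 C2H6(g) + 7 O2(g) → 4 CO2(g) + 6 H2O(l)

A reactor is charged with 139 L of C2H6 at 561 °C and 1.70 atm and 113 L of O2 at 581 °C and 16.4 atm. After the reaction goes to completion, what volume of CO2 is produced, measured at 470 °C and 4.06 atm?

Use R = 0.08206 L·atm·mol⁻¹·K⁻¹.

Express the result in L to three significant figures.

n(C2H6) = PV/RT = (1.70 × 139) / (0.08206 × 834.15) = 3.452 mol
n(O2) = PV/RT = (16.4 × 113) / (0.08206 × 854.15) = 26.44 mol
For 3.452 mol C2H6, stoichiometry requires (7/2) × 3.452 = 12.08 mol O2; 26.44 mol is available, so C2H6 is limiting.
n(CO2) = (4/2) × 3.452 = 6.904 mol
V(CO2) = nRT/P = 6.904 × 0.08206 × 743.15 / 4.06 = 103.7 L

104 L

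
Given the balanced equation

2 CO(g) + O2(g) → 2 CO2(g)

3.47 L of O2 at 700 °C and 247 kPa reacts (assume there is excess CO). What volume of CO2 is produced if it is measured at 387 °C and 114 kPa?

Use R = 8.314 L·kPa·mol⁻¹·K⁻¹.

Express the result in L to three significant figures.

n(O2) = PV/RT = (247 × 3.47) / (8.314 × 973.15) = 0.1059 mol
n(CO2) = (2/1) × 0.1059 = 0.2118 mol
V = nRT/P = 0.2118 × 8.314 × 660.15 / 114 = 10.20 L

10.2 L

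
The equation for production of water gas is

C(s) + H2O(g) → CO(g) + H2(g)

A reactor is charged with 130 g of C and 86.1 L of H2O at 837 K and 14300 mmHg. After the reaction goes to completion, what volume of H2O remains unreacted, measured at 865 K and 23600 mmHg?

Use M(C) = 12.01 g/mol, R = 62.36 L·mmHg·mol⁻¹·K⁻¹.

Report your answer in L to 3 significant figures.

29.2 L

n(C) = 130 / 12.01 = 10.82 mol
n(H2O) = PV/RT = (14300 × 86.1) / (62.36 × 837) = 23.59 mol
For 10.82 mol C, stoichiometry requires (1/1) × 10.82 = 10.82 mol H2O; 23.59 mol is available, so C is limiting.
n(H2O) consumed = (1/1) × 10.82 = 10.82 mol; remaining = 23.59 − 10.82 = 12.77 mol
V(H2O) = nRT/P = 12.77 × 62.36 × 865 / 23600 = 29.19 L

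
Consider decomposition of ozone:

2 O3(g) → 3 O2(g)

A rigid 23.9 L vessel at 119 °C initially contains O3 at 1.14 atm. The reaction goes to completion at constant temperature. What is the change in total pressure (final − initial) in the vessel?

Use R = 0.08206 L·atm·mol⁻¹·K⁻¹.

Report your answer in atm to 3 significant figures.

0.570 atm

Rigid vessel, constant T ⇒ P scales with total gas moles (2 → 3).
P_final = (3/2) × 1.14 = 1.710 atm; ΔP = 1.710 − 1.14 = 0.5700 atm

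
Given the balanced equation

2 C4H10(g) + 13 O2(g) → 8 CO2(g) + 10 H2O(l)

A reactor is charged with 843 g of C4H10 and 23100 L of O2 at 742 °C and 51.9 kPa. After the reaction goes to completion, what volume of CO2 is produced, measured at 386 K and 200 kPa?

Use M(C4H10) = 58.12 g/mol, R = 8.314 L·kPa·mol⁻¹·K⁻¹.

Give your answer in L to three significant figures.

931 L

n(C4H10) = 843 / 58.12 = 14.50 mol
n(O2) = PV/RT = (51.9 × 23100) / (8.314 × 1015.15) = 142.0 mol
For 14.50 mol C4H10, stoichiometry requires (13/2) × 14.50 = 94.25 mol O2; 142.0 mol is available, so C4H10 is limiting.
n(CO2) = (8/2) × 14.50 = 58.00 mol
V(CO2) = nRT/P = 58.00 × 8.314 × 386 / 200 = 930.7 L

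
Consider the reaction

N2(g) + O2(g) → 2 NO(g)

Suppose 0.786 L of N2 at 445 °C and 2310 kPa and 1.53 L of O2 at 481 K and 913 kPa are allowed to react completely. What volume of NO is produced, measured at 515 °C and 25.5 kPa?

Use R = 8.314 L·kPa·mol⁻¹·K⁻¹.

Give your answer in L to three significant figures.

156 L

n(N2) = PV/RT = (2310 × 0.786) / (8.314 × 718.15) = 0.3041 mol
n(O2) = PV/RT = (913 × 1.53) / (8.314 × 481) = 0.3493 mol
For 0.3041 mol N2, stoichiometry requires (1/1) × 0.3041 = 0.3041 mol O2; 0.3493 mol is available, so N2 is limiting.
n(NO) = (2/1) × 0.3041 = 0.6082 mol
V(NO) = nRT/P = 0.6082 × 8.314 × 788.15 / 25.5 = 156.3 L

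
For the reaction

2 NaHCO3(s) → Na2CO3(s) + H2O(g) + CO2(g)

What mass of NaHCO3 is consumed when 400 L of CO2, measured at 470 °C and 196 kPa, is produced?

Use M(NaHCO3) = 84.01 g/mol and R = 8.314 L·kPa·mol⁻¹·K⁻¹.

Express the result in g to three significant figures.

2130 g

n(CO2) = PV/RT = (196 × 400) / (8.314 × 743.15) = 12.69 mol
n(NaHCO3) = (2/1) × 12.69 = 25.38 mol
m(NaHCO3) = 25.38 × 84.01 = 2132 g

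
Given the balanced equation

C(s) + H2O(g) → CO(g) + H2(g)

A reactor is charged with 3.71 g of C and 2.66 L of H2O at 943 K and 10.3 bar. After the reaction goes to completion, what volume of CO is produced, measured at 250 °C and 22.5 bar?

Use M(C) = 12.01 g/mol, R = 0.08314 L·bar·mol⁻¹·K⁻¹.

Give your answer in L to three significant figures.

0.597 L

n(C) = 3.71 / 12.01 = 0.3089 mol
n(H2O) = PV/RT = (10.3 × 2.66) / (0.08314 × 943) = 0.3495 mol
For 0.3089 mol C, stoichiometry requires (1/1) × 0.3089 = 0.3089 mol H2O; 0.3495 mol is available, so C is limiting.
n(CO) = (1/1) × 0.3089 = 0.3089 mol
V(CO) = nRT/P = 0.3089 × 0.08314 × 523.15 / 22.5 = 0.5971 L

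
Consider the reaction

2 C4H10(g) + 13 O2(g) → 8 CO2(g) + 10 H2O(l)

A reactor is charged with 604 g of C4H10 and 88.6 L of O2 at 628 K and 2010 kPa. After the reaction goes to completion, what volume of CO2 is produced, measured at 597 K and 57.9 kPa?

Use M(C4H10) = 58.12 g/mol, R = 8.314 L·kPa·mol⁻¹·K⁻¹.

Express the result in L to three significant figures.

1800 L

n(C4H10) = 604 / 58.12 = 10.39 mol
n(O2) = PV/RT = (2010 × 88.6) / (8.314 × 628) = 34.11 mol
For 10.39 mol C4H10, stoichiometry requires (13/2) × 10.39 = 67.53 mol O2; 34.11 mol is available, so O2 is limiting.
n(CO2) = (8/13) × 34.11 = 20.99 mol
V(CO2) = nRT/P = 20.99 × 8.314 × 597 / 57.9 = 1799 L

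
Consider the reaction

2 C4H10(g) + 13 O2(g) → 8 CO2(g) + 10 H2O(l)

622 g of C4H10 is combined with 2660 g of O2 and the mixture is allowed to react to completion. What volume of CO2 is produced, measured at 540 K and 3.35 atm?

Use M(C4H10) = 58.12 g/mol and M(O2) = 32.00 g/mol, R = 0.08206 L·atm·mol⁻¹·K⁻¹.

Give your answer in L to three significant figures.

566 L

n(C4H10) = 622 / 58.12 = 10.70 mol
n(O2) = 2660 / 32.00 = 83.12 mol
For 10.70 mol C4H10, stoichiometry requires (13/2) × 10.70 = 69.55 mol O2; 83.12 mol is available, so C4H10 is limiting.
n(CO2) = (8/2) × 10.70 = 42.80 mol
V(CO2) = nRT/P = 42.80 × 0.08206 × 540 / 3.35 = 566.1 L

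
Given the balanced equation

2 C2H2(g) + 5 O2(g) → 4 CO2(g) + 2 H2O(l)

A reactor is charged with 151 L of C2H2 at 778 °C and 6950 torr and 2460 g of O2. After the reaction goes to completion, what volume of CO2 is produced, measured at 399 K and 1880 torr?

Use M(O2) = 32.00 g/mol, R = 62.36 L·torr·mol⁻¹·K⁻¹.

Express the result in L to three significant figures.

424 L

n(C2H2) = PV/RT = (6950 × 151) / (62.36 × 1051.15) = 16.01 mol
n(O2) = 2460 / 32.00 = 76.88 mol
For 16.01 mol C2H2, stoichiometry requires (5/2) × 16.01 = 40.03 mol O2; 76.88 mol is available, so C2H2 is limiting.
n(CO2) = (4/2) × 16.01 = 32.02 mol
V(CO2) = nRT/P = 32.02 × 62.36 × 399 / 1880 = 423.8 L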